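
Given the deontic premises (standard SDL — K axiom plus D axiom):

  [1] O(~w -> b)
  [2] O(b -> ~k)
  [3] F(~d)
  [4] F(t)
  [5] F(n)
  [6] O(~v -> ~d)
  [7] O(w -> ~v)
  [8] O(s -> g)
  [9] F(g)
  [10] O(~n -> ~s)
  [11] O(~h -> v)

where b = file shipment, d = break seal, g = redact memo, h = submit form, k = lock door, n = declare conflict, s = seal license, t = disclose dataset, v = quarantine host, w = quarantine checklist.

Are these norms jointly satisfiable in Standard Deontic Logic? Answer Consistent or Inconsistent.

Premise 8 is O(s -> g), but O(s) is not derivable from the premises, so it does not yield O(g).
So O(g) is not derivable, and the apparent clash with O(~g) does not arise.
A world satisfying every obligation exists (e.g. b=true, d=true, g=false, h=false, k=false, n=false, s=false, t=false, v=true, w=false); no atom is both obligatory and forbidden, so the set is consistent.

Consistent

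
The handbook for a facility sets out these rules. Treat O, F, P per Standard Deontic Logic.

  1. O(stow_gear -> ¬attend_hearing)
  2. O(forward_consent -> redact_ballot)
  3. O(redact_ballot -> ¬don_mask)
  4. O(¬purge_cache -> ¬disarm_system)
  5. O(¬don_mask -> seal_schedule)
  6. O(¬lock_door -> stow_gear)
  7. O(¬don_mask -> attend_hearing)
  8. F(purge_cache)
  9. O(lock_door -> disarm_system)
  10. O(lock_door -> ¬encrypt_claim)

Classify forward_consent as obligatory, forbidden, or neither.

F(purge_cache) at premise 8 means O(¬purge_cache).
With premise 4, O(¬purge_cache -> ¬disarm_system), the K-axiom yields O(¬disarm_system).
Premise 9, O(lock_door -> disarm_system), contraposes to O(¬disarm_system -> ¬lock_door); with O(¬disarm_system) we get O(¬lock_door).
With premise 6, O(¬lock_door -> stow_gear), the K-axiom yields O(stow_gear).
Applying K to premise 1 (O(stow_gear -> ¬attend_hearing)) and O(stow_gear) yields O(¬attend_hearing).
The contrapositive of premise 7 (O(¬don_mask -> attend_hearing)) is O(¬attend_hearing -> don_mask), and O(¬attend_hearing) is already established, so O(don_mask).
Premise 3 is O(redact_ballot -> ¬don_mask); contrapositively O(don_mask -> ¬redact_ballot). Since O(don_mask) holds, K gives O(¬redact_ballot).
Premise 2 is O(forward_consent -> redact_ballot); contrapositively O(¬redact_ballot -> ¬forward_consent). Since O(¬redact_ballot) holds, K gives O(¬forward_consent).
Premises 5, 10 do not contribute to this derivation.
Thus O(¬forward_consent), which is F(forward_consent): forward_consent is forbidden.

Forbidden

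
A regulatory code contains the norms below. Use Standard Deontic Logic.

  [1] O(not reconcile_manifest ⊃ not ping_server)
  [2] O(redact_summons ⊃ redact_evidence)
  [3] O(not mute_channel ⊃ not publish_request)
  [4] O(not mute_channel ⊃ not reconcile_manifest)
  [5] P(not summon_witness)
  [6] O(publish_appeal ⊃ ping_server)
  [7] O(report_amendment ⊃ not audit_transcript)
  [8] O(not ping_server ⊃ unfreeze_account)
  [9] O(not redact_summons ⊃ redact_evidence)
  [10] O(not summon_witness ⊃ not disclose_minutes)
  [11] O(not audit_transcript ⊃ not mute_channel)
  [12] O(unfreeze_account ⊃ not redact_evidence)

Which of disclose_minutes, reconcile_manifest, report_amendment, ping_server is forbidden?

report_amendment

Premises 9 and 2 are O(not redact_summons ⊃ redact_evidence) and O(redact_summons ⊃ redact_evidence); every ideal world satisfies not redact_summons or redact_summons, so in either case redact_evidence holds — hence O(redact_evidence).
The contrapositive of premise 12 (O(unfreeze_account ⊃ not redact_evidence)) is O(redact_evidence ⊃ not unfreeze_account), and O(redact_evidence) is already established, so O(not unfreeze_account).
Premise 8 is O(not ping_server ⊃ unfreeze_account); contrapositively O(not unfreeze_account ⊃ ping_server). Since O(not unfreeze_account) holds, K gives O(ping_server).
The contrapositive of premise 1 (O(not reconcile_manifest ⊃ not ping_server)) is O(ping_server ⊃ reconcile_manifest), and O(ping_server) is already established, so O(reconcile_manifest).
Premise 4, O(not mute_channel ⊃ not reconcile_manifest), contraposes to O(reconcile_manifest ⊃ mute_channel); with O(reconcile_manifest) we get O(mute_channel).
The contrapositive of premise 11 (O(not audit_transcript ⊃ not mute_channel)) is O(mute_channel ⊃ audit_transcript), and O(mute_channel) is already established, so O(audit_transcript).
Premise 7, O(report_amendment ⊃ not audit_transcript), contraposes to O(audit_transcript ⊃ not report_amendment); with O(audit_transcript) we get O(not report_amendment).
So O(not report_amendment) holds, i.e. report_amendment is forbidden. None of the other listed options is forbidden under the premises.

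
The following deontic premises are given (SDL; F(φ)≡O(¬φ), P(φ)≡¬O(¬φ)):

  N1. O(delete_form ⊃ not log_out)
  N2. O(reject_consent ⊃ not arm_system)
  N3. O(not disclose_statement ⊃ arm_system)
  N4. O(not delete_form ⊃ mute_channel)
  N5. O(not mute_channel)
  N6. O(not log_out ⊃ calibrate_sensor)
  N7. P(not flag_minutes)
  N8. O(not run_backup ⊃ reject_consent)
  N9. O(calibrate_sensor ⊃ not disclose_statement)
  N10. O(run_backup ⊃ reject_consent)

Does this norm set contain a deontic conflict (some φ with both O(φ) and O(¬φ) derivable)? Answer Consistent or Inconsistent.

Inconsistent

Premises 10 and 8 cover both cases: O(run_backup ⊃ reject_consent) and O(not run_backup ⊃ reject_consent). Since run_backup ∨ not run_backup is a tautology, O(reject_consent) follows.
With premise 2, O(reject_consent ⊃ not arm_system), the K-axiom yields O(not arm_system).
Premise 3 is O(not disclose_statement ⊃ arm_system); contrapositively O(not arm_system ⊃ disclose_statement). Since O(not arm_system) holds, K gives O(disclose_statement).
Premise 9, O(calibrate_sensor ⊃ not disclose_statement), contraposes to O(disclose_statement ⊃ not calibrate_sensor); with O(disclose_statement) we get O(not calibrate_sensor).
The contrapositive of premise 6 (O(not log_out ⊃ calibrate_sensor)) is O(not calibrate_sensor ⊃ log_out), and O(not calibrate_sensor) is already established, so O(log_out).
Premise 1, O(delete_form ⊃ not log_out), contraposes to O(log_out ⊃ not delete_form); with O(log_out) we get O(not delete_form).
Premise 4 is O(not delete_form ⊃ mute_channel); since O(not delete_form), deontic closure gives O(mute_channel).
Yet premise 5 states O(not mute_channel).
We now have both O(mute_channel) and O(not mute_channel) — mute_channel is simultaneously obligatory and forbidden, violating the D-axiom.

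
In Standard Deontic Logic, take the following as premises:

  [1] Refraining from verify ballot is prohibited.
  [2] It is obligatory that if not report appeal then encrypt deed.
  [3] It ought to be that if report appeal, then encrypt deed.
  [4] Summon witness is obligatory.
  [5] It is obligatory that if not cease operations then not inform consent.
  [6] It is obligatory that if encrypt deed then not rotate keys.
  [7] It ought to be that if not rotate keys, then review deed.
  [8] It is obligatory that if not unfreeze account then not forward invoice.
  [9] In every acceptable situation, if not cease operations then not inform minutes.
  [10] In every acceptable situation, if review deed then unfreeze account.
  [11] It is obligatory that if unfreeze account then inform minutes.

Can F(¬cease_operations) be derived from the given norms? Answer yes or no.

Yes

By case analysis on report_appeal: premise 3 gives O(report_appeal → encrypt_deed) and premise 2 gives O(¬report_appeal → encrypt_deed), so O(encrypt_deed) either way.
Applying K to premise 6 (O(encrypt_deed → ¬rotate_keys)) and O(encrypt_deed) yields O(¬rotate_keys).
Premise 7 is O(¬rotate_keys → review_deed); since O(¬rotate_keys), deontic closure gives O(review_deed).
Applying K to premise 10 (O(review_deed → unfreeze_account)) and O(review_deed) yields O(unfreeze_account).
Premise 11 is O(unfreeze_account → inform_minutes); since O(unfreeze_account), deontic closure gives O(inform_minutes).
The contrapositive of premise 9 (O(¬cease_operations → ¬inform_minutes)) is O(inform_minutes → cease_operations), and O(inform_minutes) is already established, so O(cease_operations).
Premises 1, 4, 5, 8 do not contribute to this derivation.
So O(cease_operations) holds, i.e. F(¬cease_operations). The claim follows.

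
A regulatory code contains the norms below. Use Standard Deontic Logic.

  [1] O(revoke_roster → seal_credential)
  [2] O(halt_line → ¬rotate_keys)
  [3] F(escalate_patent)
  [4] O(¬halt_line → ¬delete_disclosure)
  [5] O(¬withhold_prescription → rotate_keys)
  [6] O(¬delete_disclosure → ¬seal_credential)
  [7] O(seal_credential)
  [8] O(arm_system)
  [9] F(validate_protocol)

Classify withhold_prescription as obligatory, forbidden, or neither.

From premise 7 we have O(seal_credential).
The contrapositive of premise 6 (O(¬delete_disclosure → ¬seal_credential)) is O(seal_credential → delete_disclosure), and O(seal_credential) is already established, so O(delete_disclosure).
Premise 4, O(¬halt_line → ¬delete_disclosure), contraposes to O(delete_disclosure → halt_line); with O(delete_disclosure) we get O(halt_line).
From O(halt_line) and premise 2, O(halt_line → ¬rotate_keys), we obtain O(¬rotate_keys).
Premise 5, O(¬withhold_prescription → rotate_keys), contraposes to O(¬rotate_keys → withhold_prescription); with O(¬rotate_keys) we get O(withhold_prescription).
Premises 1, 3, 8, 9 do not contribute to this derivation.
Hence withhold_prescription is obligatory.

Obligatory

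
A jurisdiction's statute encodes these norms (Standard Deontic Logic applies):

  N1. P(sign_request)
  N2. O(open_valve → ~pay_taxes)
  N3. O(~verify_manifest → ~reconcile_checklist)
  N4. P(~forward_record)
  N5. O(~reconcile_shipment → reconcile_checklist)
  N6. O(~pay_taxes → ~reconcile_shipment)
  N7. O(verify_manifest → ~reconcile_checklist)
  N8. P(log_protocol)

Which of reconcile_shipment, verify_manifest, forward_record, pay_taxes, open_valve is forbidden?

open_valve

By case analysis on ~verify_manifest: premise 3 gives O(~verify_manifest → ~reconcile_checklist) and premise 7 gives O(verify_manifest → ~reconcile_checklist), so O(~reconcile_checklist) either way.
Premise 5 is O(~reconcile_shipment → reconcile_checklist); contrapositively O(~reconcile_checklist → reconcile_shipment). Since O(~reconcile_checklist) holds, K gives O(reconcile_shipment).
The contrapositive of premise 6 (O(~pay_taxes → ~reconcile_shipment)) is O(reconcile_shipment → pay_taxes), and O(reconcile_shipment) is already established, so O(pay_taxes).
The contrapositive of premise 2 (O(open_valve → ~pay_taxes)) is O(pay_taxes → ~open_valve), and O(pay_taxes) is already established, so O(~open_valve).
So O(~open_valve) holds, i.e. open_valve is forbidden. None of the other listed options is forbidden under the premises.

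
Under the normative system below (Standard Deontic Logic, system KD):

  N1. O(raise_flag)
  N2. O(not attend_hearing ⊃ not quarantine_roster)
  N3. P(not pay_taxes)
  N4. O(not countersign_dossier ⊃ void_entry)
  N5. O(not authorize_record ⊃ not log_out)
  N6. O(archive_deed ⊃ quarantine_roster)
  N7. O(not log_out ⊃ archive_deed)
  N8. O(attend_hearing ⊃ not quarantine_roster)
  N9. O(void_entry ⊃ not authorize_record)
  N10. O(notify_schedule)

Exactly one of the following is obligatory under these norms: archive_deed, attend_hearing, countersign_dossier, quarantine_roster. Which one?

countersign_dossier

By case analysis on attend_hearing: premise 8 gives O(attend_hearing ⊃ not quarantine_roster) and premise 2 gives O(not attend_hearing ⊃ not quarantine_roster), so O(not quarantine_roster) either way.
The contrapositive of premise 6 (O(archive_deed ⊃ quarantine_roster)) is O(not quarantine_roster ⊃ not archive_deed), and O(not quarantine_roster) is already established, so O(not archive_deed).
The contrapositive of premise 7 (O(not log_out ⊃ archive_deed)) is O(not archive_deed ⊃ log_out), and O(not archive_deed) is already established, so O(log_out).
The contrapositive of premise 5 (O(not authorize_record ⊃ not log_out)) is O(log_out ⊃ authorize_record), and O(log_out) is already established, so O(authorize_record).
The contrapositive of premise 9 (O(void_entry ⊃ not authorize_record)) is O(authorize_record ⊃ not void_entry), and O(authorize_record) is already established, so O(not void_entry).
Premise 4 is O(not countersign_dossier ⊃ void_entry); contrapositively O(not void_entry ⊃ countersign_dossier). Since O(not void_entry) holds, K gives O(countersign_dossier).
So O(countersign_dossier) holds — countersign_dossier is obligatory. None of the other listed options is made obligatory by any chain of premises.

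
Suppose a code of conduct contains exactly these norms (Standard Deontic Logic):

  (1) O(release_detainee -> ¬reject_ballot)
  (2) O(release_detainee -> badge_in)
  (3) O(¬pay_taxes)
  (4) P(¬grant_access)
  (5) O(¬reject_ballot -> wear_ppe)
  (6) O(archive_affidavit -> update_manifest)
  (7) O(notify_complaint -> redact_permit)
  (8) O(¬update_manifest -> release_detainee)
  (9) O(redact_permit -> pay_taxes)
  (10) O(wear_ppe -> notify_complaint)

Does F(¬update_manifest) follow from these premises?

Premise 3 states O(¬pay_taxes) outright.
Premise 9, O(redact_permit -> pay_taxes), contraposes to O(¬pay_taxes -> ¬redact_permit); with O(¬pay_taxes) we get O(¬redact_permit).
Premise 7 is O(notify_complaint -> redact_permit); contrapositively O(¬redact_permit -> ¬notify_complaint). Since O(¬redact_permit) holds, K gives O(¬notify_complaint).
The contrapositive of premise 10 (O(wear_ppe -> notify_complaint)) is O(¬notify_complaint -> ¬wear_ppe), and O(¬notify_complaint) is already established, so O(¬wear_ppe).
Premise 5, O(¬reject_ballot -> wear_ppe), contraposes to O(¬wear_ppe -> reject_ballot); with O(¬wear_ppe) we get O(reject_ballot).
Premise 1 is O(release_detainee -> ¬reject_ballot); contrapositively O(reject_ballot -> ¬release_detainee). Since O(reject_ballot) holds, K gives O(¬release_detainee).
Premise 8 is O(¬update_manifest -> release_detainee); contrapositively O(¬release_detainee -> update_manifest). Since O(¬release_detainee) holds, K gives O(update_manifest).
Premises 2, 4, 6 do not contribute to this derivation.
So O(update_manifest) holds, i.e. F(¬update_manifest). The claim follows.

Yes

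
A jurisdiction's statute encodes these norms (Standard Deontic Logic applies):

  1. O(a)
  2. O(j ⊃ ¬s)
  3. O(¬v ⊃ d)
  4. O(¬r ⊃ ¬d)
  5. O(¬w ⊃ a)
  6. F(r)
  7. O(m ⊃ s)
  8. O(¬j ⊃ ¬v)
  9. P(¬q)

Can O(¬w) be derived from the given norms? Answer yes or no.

Premise 5 is O(¬w ⊃ a); even if O(a) held, inferring O(¬w) would be affirming the consequent — invalid.
No other premise forces O(¬w). An ideal world satisfying every premise can still have ¬w false, so O(¬w) is not derivable.

No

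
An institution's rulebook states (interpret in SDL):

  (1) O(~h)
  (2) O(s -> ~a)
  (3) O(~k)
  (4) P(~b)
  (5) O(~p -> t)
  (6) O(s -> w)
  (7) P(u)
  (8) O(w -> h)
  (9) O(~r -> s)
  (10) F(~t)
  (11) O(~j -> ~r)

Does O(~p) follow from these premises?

No

Premise 5 is O(~p -> t); even if O(t) held, inferring O(~p) would be affirming the consequent — invalid.
No other premise forces O(~p). An ideal world satisfying every premise can still have ~p false, so O(~p) is not derivable.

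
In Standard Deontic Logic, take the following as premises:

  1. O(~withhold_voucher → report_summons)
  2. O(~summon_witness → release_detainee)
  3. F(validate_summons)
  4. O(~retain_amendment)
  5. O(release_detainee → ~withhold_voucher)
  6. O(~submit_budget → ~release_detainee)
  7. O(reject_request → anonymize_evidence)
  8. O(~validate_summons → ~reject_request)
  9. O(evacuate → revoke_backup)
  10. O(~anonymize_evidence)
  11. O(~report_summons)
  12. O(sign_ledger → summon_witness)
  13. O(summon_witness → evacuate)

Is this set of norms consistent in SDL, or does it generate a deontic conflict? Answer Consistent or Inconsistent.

Consistent

Premise 7 is O(reject_request → anonymize_evidence), but O(reject_request) is not derivable from the premises, so it does not yield O(anonymize_evidence).
So O(anonymize_evidence) is not derivable, and the apparent clash with O(~anonymize_evidence) does not arise.
A world satisfying every obligation exists (e.g. anonymize_evidence=false, evacuate=true, reject_request=false, release_detainee=false, report_summons=false, retain_amendment=false, revoke_backup=true, sign_ledger=false, submit_budget=false, summon_witness=true, validate_summons=false, withhold_voucher=true); no atom is both obligatory and forbidden, so the set is consistent.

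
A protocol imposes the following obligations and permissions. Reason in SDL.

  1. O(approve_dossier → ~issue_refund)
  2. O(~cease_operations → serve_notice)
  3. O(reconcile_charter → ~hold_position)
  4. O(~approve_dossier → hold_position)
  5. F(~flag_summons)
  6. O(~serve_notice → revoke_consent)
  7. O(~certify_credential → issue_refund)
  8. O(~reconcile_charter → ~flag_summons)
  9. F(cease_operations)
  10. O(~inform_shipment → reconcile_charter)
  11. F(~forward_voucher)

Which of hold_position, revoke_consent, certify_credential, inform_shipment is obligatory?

certify_credential

F(~flag_summons) at premise 5 means O(flag_summons).
The contrapositive of premise 8 (O(~reconcile_charter → ~flag_summons)) is O(flag_summons → reconcile_charter), and O(flag_summons) is already established, so O(reconcile_charter).
Applying K to premise 3 (O(reconcile_charter → ~hold_position)) and O(reconcile_charter) yields O(~hold_position).
Premise 4, O(~approve_dossier → hold_position), contraposes to O(~hold_position → approve_dossier); with O(~hold_position) we get O(approve_dossier).
Premise 1 is O(approve_dossier → ~issue_refund); since O(approve_dossier), deontic closure gives O(~issue_refund).
The contrapositive of premise 7 (O(~certify_credential → issue_refund)) is O(~issue_refund → certify_credential), and O(~issue_refund) is already established, so O(certify_credential).
So O(certify_credential) holds — certify_credential is obligatory. None of the other listed options is made obligatory by any chain of premises.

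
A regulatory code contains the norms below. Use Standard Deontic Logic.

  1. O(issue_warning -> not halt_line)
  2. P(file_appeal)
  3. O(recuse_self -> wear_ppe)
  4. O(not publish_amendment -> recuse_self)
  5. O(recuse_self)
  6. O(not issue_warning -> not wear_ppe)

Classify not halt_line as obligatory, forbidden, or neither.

From premise 5 we have O(recuse_self).
With premise 3, O(recuse_self -> wear_ppe), the K-axiom yields O(wear_ppe).
Premise 6, O(not issue_warning -> not wear_ppe), contraposes to O(wear_ppe -> issue_warning); with O(wear_ppe) we get O(issue_warning).
With premise 1, O(issue_warning -> not halt_line), the K-axiom yields O(not halt_line).
Premises 2, 4 do not contribute to this derivation.
Hence not halt_line is obligatory.

Obligatory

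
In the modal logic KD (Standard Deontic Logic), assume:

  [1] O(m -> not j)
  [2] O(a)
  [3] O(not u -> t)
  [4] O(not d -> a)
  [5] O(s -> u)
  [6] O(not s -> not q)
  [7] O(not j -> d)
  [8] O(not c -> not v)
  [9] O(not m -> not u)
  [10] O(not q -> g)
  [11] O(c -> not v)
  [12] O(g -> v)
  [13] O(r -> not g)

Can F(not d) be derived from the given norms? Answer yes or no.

Yes

Premises 8 and 11 are O(not c -> not v) and O(c -> not v); every ideal world satisfies not c or c, so in either case not v holds — hence O(not v).
The contrapositive of premise 12 (O(g -> v)) is O(not v -> not g), and O(not v) is already established, so O(not g).
Premise 10 is O(not q -> g); contrapositively O(not g -> q). Since O(not g) holds, K gives O(q).
Premise 6 is O(not s -> not q); contrapositively O(q -> s). Since O(q) holds, K gives O(s).
From O(s) and premise 5, O(s -> u), we obtain O(u).
Premise 9, O(not m -> not u), contraposes to O(u -> m); with O(u) we get O(m).
Applying K to premise 1 (O(m -> not j)) and O(m) yields O(not j).
With premise 7, O(not j -> d), the K-axiom yields O(d).
Premises 2, 3, 4, 13 do not contribute to this derivation.
So O(d) holds, i.e. F(not d). The claim follows.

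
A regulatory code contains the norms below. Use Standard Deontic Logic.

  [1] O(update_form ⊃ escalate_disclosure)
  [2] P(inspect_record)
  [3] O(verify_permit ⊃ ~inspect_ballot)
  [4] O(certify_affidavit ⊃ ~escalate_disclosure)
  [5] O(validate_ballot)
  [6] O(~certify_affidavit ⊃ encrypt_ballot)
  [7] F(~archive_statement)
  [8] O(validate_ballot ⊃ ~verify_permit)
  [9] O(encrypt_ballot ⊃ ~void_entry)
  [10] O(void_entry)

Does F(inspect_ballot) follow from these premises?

No

Premise 3 is O(verify_permit ⊃ ~inspect_ballot), but O(verify_permit) is not derivable from the premises, so it does not yield O(~inspect_ballot).
No other premise forces O(~inspect_ballot). An ideal world satisfying every premise can still have inspect_ballot true, so F(inspect_ballot) is not derivable.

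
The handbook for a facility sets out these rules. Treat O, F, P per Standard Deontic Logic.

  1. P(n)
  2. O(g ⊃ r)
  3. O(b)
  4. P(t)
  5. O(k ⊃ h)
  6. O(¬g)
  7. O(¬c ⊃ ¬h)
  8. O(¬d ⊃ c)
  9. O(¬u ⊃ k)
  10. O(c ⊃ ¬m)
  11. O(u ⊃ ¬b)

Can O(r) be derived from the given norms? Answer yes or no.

Premise 2 is O(g ⊃ r), but O(g) is not derivable from the premises, so it does not yield O(r).
No other premise forces O(r). An ideal world satisfying every premise can still have r false, so O(r) is not derivable.

No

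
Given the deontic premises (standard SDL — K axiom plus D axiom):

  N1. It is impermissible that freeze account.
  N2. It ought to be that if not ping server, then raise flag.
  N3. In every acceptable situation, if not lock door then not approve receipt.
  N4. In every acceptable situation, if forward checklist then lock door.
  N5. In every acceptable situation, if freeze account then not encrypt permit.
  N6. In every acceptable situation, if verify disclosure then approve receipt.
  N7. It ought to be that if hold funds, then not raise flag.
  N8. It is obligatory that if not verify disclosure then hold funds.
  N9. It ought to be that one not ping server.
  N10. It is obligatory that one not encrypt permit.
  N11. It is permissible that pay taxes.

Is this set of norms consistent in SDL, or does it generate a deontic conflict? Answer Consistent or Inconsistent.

Premise 5 is O(freeze_account → ¬encrypt_permit); even if O(¬encrypt_permit) held, inferring O(freeze_account) would be affirming the consequent — invalid.
So O(freeze_account) is not derivable, and the apparent clash with O(¬freeze_account) does not arise.
A world satisfying every obligation exists (e.g. approve_receipt=true, encrypt_permit=false, forward_checklist=false, freeze_account=false, hold_funds=false, lock_door=true, pay_taxes=false, ping_server=false, raise_flag=true, verify_disclosure=true); no atom is both obligatory and forbidden, so the set is consistent.

Consistent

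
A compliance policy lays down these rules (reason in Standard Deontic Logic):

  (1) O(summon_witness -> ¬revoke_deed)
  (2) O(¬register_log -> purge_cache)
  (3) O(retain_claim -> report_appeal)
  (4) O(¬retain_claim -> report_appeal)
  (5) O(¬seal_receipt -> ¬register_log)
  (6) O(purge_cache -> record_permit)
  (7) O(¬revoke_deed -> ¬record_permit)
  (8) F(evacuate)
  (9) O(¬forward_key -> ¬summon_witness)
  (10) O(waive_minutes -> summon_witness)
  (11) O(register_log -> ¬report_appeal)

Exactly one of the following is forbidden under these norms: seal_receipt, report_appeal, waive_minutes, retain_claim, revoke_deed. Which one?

waive_minutes

Premises 4 and 3 are O(¬retain_claim -> report_appeal) and O(retain_claim -> report_appeal); every ideal world satisfies ¬retain_claim or retain_claim, so in either case report_appeal holds — hence O(report_appeal).
The contrapositive of premise 11 (O(register_log -> ¬report_appeal)) is O(report_appeal -> ¬register_log), and O(report_appeal) is already established, so O(¬register_log).
Applying K to premise 2 (O(¬register_log -> purge_cache)) and O(¬register_log) yields O(purge_cache).
With premise 6, O(purge_cache -> record_permit), the K-axiom yields O(record_permit).
Premise 7, O(¬revoke_deed -> ¬record_permit), contraposes to O(record_permit -> revoke_deed); with O(record_permit) we get O(revoke_deed).
Premise 1 is O(summon_witness -> ¬revoke_deed); contrapositively O(revoke_deed -> ¬summon_witness). Since O(revoke_deed) holds, K gives O(¬summon_witness).
Premise 10 is O(waive_minutes -> summon_witness); contrapositively O(¬summon_witness -> ¬waive_minutes). Since O(¬summon_witness) holds, K gives O(¬waive_minutes).
So O(¬waive_minutes) holds, i.e. waive_minutes is forbidden. None of the other listed options is forbidden under the premises.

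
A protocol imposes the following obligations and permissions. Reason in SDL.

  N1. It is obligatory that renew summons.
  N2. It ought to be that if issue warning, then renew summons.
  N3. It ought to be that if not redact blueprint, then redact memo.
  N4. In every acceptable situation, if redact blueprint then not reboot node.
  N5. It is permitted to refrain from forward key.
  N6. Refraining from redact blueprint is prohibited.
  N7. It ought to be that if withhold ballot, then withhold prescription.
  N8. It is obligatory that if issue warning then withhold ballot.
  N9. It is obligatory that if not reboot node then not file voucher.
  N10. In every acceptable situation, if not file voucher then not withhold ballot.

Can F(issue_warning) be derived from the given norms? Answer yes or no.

Yes

Premise 6 is F(¬redact_blueprint), i.e. O(redact_blueprint).
Premise 4 is O(redact_blueprint → ¬reboot_node); since O(redact_blueprint), deontic closure gives O(¬reboot_node).
From O(¬reboot_node) and premise 9, O(¬reboot_node → ¬file_voucher), we obtain O(¬file_voucher).
With premise 10, O(¬file_voucher → ¬withhold_ballot), the K-axiom yields O(¬withhold_ballot).
Premise 8 is O(issue_warning → withhold_ballot); contrapositively O(¬withhold_ballot → ¬issue_warning). Since O(¬withhold_ballot) holds, K gives O(¬issue_warning).
Premises 1, 2, 3, 5, 7 do not contribute to this derivation.
So O(¬issue_warning) holds, i.e. F(issue_warning). The claim follows.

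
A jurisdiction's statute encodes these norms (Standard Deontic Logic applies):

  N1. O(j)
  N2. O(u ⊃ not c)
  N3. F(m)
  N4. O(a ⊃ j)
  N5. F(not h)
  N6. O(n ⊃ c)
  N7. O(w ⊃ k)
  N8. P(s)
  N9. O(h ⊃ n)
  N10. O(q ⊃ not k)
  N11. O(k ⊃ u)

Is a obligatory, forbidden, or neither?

Neither

Premise 4 is O(a ⊃ j); even if O(j) held, inferring O(a) would be affirming the consequent — invalid.
No premise or chain of K-axiom applications forces O(a), and none forces O(not a). So a is neither obligatory nor forbidden under these norms.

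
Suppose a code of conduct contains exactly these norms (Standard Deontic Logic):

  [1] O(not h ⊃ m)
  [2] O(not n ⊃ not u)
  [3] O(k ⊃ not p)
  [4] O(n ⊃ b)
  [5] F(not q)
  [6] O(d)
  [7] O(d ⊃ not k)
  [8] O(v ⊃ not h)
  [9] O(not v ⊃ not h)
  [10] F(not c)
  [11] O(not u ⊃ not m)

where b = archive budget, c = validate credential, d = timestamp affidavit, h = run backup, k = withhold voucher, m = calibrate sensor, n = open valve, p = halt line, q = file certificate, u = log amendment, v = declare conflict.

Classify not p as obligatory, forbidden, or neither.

Premise 3 is O(k ⊃ not p), but O(k) is not derivable from the premises, so it does not yield O(not p).
No premise or chain of K-axiom applications forces O(not p), and none forces O(p). So not p is neither obligatory nor forbidden under these norms.

Neither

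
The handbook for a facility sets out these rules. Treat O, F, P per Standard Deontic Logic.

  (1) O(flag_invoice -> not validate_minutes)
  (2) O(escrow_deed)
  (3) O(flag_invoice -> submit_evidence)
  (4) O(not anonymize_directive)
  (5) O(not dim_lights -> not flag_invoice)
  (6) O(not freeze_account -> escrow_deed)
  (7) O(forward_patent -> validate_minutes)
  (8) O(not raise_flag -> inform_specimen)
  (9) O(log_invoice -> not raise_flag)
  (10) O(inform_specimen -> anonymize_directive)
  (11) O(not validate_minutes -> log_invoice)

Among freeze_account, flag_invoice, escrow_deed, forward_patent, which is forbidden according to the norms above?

Premise 4 gives O(not anonymize_directive).
The contrapositive of premise 10 (O(inform_specimen -> anonymize_directive)) is O(not anonymize_directive -> not inform_specimen), and O(not anonymize_directive) is already established, so O(not inform_specimen).
Premise 8, O(not raise_flag -> inform_specimen), contraposes to O(not inform_specimen -> raise_flag); with O(not inform_specimen) we get O(raise_flag).
The contrapositive of premise 9 (O(log_invoice -> not raise_flag)) is O(raise_flag -> not log_invoice), and O(raise_flag) is already established, so O(not log_invoice).
Premise 11 is O(not validate_minutes -> log_invoice); contrapositively O(not log_invoice -> validate_minutes). Since O(not log_invoice) holds, K gives O(validate_minutes).
The contrapositive of premise 1 (O(flag_invoice -> not validate_minutes)) is O(validate_minutes -> not flag_invoice), and O(validate_minutes) is already established, so O(not flag_invoice).
So O(not flag_invoice) holds, i.e. flag_invoice is forbidden. None of the other listed options is forbidden under the premises.

flag_invoice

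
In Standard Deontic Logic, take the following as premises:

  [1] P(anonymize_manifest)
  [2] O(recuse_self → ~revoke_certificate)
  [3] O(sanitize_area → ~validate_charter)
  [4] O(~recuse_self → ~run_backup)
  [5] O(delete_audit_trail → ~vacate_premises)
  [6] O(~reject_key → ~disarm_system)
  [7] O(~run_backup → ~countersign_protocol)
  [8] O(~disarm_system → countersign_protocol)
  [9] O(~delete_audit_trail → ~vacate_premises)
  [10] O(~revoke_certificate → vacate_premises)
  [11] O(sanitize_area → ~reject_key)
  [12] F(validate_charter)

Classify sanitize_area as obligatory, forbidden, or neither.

Forbidden

Premises 9 and 5 cover both cases: O(~delete_audit_trail → ~vacate_premises) and O(delete_audit_trail → ~vacate_premises). Since ~delete_audit_trail ∨ delete_audit_trail is a tautology, O(~vacate_premises) follows.
Premise 10, O(~revoke_certificate → vacate_premises), contraposes to O(~vacate_premises → revoke_certificate); with O(~vacate_premises) we get O(revoke_certificate).
Premise 2, O(recuse_self → ~revoke_certificate), contraposes to O(revoke_certificate → ~recuse_self); with O(revoke_certificate) we get O(~recuse_self).
With premise 4, O(~recuse_self → ~run_backup), the K-axiom yields O(~run_backup).
Premise 7 is O(~run_backup → ~countersign_protocol); since O(~run_backup), deontic closure gives O(~countersign_protocol).
Premise 8, O(~disarm_system → countersign_protocol), contraposes to O(~countersign_protocol → disarm_system); with O(~countersign_protocol) we get O(disarm_system).
Premise 6 is O(~reject_key → ~disarm_system); contrapositively O(disarm_system → reject_key). Since O(disarm_system) holds, K gives O(reject_key).
Premise 11 is O(sanitize_area → ~reject_key); contrapositively O(reject_key → ~sanitize_area). Since O(reject_key) holds, K gives O(~sanitize_area).
Premises 1, 3, 12 do not contribute to this derivation.
Thus O(~sanitize_area), which is F(sanitize_area): sanitize_area is forbidden.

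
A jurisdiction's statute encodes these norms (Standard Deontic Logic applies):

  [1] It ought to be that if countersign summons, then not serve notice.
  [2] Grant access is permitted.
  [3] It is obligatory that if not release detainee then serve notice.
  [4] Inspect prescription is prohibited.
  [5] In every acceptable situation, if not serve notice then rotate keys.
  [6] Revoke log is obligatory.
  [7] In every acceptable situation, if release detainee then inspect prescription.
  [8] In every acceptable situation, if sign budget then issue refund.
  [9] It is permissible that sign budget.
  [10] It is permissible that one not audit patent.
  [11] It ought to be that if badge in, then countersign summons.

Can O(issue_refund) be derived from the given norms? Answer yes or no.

Premise 8 is O(sign_budget → issue_refund), but O(sign_budget) is not derivable from the premises (the permission P(sign_budget) asserts only ¬O(¬sign_budget), not O(sign_budget)), so it does not yield O(issue_refund).
No other premise forces O(issue_refund). An ideal world satisfying every premise can still have issue_refund false, so O(issue_refund) is not derivable.

No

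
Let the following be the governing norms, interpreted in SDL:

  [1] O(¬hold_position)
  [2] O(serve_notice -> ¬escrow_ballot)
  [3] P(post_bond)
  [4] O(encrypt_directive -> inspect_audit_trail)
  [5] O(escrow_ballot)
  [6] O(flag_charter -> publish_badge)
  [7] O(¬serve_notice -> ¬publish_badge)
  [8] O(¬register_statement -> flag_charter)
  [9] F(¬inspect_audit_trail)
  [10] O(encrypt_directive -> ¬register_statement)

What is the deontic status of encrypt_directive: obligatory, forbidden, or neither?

Forbidden

Premise 5 states O(escrow_ballot) outright.
Premise 2 is O(serve_notice -> ¬escrow_ballot); contrapositively O(escrow_ballot -> ¬serve_notice). Since O(escrow_ballot) holds, K gives O(¬serve_notice).
With premise 7, O(¬serve_notice -> ¬publish_badge), the K-axiom yields O(¬publish_badge).
Premise 6, O(flag_charter -> publish_badge), contraposes to O(¬publish_badge -> ¬flag_charter); with O(¬publish_badge) we get O(¬flag_charter).
Premise 8 is O(¬register_statement -> flag_charter); contrapositively O(¬flag_charter -> register_statement). Since O(¬flag_charter) holds, K gives O(register_statement).
Premise 10, O(encrypt_directive -> ¬register_statement), contraposes to O(register_statement -> ¬encrypt_directive); with O(register_statement) we get O(¬encrypt_directive).
Premises 1, 3, 4, 9 do not contribute to this derivation.
Thus O(¬encrypt_directive), which is F(encrypt_directive): encrypt_directive is forbidden.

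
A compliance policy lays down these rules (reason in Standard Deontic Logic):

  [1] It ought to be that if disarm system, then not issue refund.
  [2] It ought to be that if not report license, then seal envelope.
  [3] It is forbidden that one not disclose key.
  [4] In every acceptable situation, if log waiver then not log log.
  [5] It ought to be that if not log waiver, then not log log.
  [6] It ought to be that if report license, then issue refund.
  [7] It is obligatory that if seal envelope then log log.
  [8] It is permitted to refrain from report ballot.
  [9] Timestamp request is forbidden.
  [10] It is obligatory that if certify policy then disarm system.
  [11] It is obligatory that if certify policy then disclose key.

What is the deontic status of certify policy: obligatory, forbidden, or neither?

By case analysis on ¬log_waiver: premise 5 gives O(¬log_waiver → ¬log_log) and premise 4 gives O(log_waiver → ¬log_log), so O(¬log_log) either way.
The contrapositive of premise 7 (O(seal_envelope → log_log)) is O(¬log_log → ¬seal_envelope), and O(¬log_log) is already established, so O(¬seal_envelope).
Premise 2, O(¬report_license → seal_envelope), contraposes to O(¬seal_envelope → report_license); with O(¬seal_envelope) we get O(report_license).
Premise 6 is O(report_license → issue_refund); since O(report_license), deontic closure gives O(issue_refund).
The contrapositive of premise 1 (O(disarm_system → ¬issue_refund)) is O(issue_refund → ¬disarm_system), and O(issue_refund) is already established, so O(¬disarm_system).
Premise 10, O(certify_policy → disarm_system), contraposes to O(¬disarm_system → ¬certify_policy); with O(¬disarm_system) we get O(¬certify_policy).
Premises 3, 8, 9, 11 do not contribute to this derivation.
Thus O(¬certify_policy), which is F(certify_policy): certify_policy is forbidden.

Forbidden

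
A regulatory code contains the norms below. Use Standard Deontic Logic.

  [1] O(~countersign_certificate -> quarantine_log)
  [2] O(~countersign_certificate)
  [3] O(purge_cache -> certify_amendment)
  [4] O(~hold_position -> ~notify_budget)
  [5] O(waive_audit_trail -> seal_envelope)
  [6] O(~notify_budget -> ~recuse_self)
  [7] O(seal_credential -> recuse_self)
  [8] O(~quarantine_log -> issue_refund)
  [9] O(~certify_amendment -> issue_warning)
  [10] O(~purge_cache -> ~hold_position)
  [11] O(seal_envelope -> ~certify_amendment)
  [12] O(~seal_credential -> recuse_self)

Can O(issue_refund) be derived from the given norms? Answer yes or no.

No

Premise 8 is O(~quarantine_log -> issue_refund), but O(~quarantine_log) is not derivable from the premises, so it does not yield O(issue_refund).
No other premise forces O(issue_refund). An ideal world satisfying every premise can still have issue_refund false, so O(issue_refund) is not derivable.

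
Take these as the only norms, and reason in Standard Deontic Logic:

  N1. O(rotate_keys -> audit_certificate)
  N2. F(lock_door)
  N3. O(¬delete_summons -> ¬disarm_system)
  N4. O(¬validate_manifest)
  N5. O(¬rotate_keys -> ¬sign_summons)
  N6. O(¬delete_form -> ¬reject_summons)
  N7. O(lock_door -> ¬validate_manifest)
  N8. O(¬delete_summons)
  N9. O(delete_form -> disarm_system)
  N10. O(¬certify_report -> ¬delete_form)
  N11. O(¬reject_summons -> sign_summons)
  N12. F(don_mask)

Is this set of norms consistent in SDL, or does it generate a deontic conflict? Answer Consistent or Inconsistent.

Consistent

Premise 7 is O(lock_door -> ¬validate_manifest); even if O(¬validate_manifest) held, inferring O(lock_door) would be affirming the consequent — invalid.
So O(lock_door) is not derivable, and the apparent clash with O(¬lock_door) does not arise.
A world satisfying every obligation exists (e.g. audit_certificate=true, certify_report=false, delete_form=false, delete_summons=false, disarm_system=false, don_mask=false, lock_door=false, reject_summons=false, rotate_keys=true, sign_summons=true, validate_manifest=false); no atom is both obligatory and forbidden, so the set is consistent.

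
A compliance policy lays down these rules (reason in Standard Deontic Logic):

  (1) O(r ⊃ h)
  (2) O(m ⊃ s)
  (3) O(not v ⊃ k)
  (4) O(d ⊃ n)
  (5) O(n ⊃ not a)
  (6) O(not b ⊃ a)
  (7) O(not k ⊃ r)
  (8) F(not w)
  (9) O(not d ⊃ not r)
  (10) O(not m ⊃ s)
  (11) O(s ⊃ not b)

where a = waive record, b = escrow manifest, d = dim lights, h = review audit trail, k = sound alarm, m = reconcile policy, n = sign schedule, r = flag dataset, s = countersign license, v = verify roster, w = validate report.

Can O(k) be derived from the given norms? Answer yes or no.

Premises 10 and 2 are O(not m ⊃ s) and O(m ⊃ s); every ideal world satisfies not m or m, so in either case s holds — hence O(s).
With premise 11, O(s ⊃ not b), the K-axiom yields O(not b).
With premise 6, O(not b ⊃ a), the K-axiom yields O(a).
Premise 5 is O(n ⊃ not a); contrapositively O(a ⊃ not n). Since O(a) holds, K gives O(not n).
Premise 4 is O(d ⊃ n); contrapositively O(not n ⊃ not d). Since O(not n) holds, K gives O(not d).
With premise 9, O(not d ⊃ not r), the K-axiom yields O(not r).
Premise 7, O(not k ⊃ r), contraposes to O(not r ⊃ k); with O(not r) we get O(k).
Premises 1, 3, 8 do not contribute to this derivation.
So O(k) follows.

Yes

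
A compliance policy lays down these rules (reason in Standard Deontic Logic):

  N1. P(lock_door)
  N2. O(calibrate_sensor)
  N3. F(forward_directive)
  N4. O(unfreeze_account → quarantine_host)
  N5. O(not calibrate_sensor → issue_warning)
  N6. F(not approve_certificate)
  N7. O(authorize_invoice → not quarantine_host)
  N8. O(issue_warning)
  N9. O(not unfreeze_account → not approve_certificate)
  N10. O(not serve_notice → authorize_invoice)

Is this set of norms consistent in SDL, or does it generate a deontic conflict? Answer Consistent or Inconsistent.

Premise 5 is O(not calibrate_sensor → issue_warning); even if O(issue_warning) held, inferring O(not calibrate_sensor) would be affirming the consequent — invalid.
So O(not calibrate_sensor) is not derivable, and the apparent clash with O(calibrate_sensor) does not arise.
A world satisfying every obligation exists (e.g. approve_certificate=true, authorize_invoice=false, calibrate_sensor=true, forward_directive=false, issue_warning=true, lock_door=false, quarantine_host=true, serve_notice=true, unfreeze_account=true); no atom is both obligatory and forbidden, so the set is consistent.

Consistent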